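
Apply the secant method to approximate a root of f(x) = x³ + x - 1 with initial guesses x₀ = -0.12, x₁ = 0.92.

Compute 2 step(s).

f(x) = x³ + x - 1
x₀ = -0.12, x₁ = 0.92

Secant formula: x_{n+1} = x_n - f(x_n)(x_n - x_{n-1})/(f(x_n) - f(x_{n-1}))

Iteration 1:
  f(-0.120000) = -1.121728
  f(0.920000) = 0.698688
  x_2 = 0.920000 - 0.698688×(0.920000 - (-0.120000))/(0.698688 - (-1.121728))
       = 0.520841
Iteration 2:
  f(0.920000) = 0.698688
  f(0.520841) = -0.337868
  x_3 = 0.520841 - (-0.337868)×(0.520841 - 0.920000)/(-0.337868 - 0.698688)
       = 0.650948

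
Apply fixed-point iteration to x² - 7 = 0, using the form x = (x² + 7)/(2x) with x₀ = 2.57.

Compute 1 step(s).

Equation: x² - 7 = 0
Fixed-point form: x = (x² + 7)/(2x)
x₀ = 2.57

x_1 = g(2.570000) = 2.646868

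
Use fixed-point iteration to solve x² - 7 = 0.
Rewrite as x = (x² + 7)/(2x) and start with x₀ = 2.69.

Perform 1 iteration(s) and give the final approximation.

Equation: x² - 7 = 0
Fixed-point form: x = (x² + 7)/(2x)
x₀ = 2.69

x_1 = g(2.690000) = 2.646115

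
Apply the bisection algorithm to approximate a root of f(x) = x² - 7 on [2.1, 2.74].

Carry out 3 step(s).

f(x) = x² - 7
Initial interval: [2.1, 2.74]

Iteration 1:
  c_1 = (2.100000 + 2.740000)/2 = 2.420000
  f(c_1) = f(2.420000) = -1.143600
  f(a) × f(c) ≥ 0, new interval: [2.420000, 2.740000]
Iteration 2:
  c_2 = (2.420000 + 2.740000)/2 = 2.580000
  f(c_2) = f(2.580000) = -0.343600
  f(a) × f(c) ≥ 0, new interval: [2.580000, 2.740000]
Iteration 3:
  c_3 = (2.580000 + 2.740000)/2 = 2.660000
  f(c_3) = f(2.660000) = 0.075600
  f(a) × f(c) < 0, new interval: [2.580000, 2.660000]

After 3 iteration(s), the approximation is c_3 = 2.660000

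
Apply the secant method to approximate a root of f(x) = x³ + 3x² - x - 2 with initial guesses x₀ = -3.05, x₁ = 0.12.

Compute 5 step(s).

f(x) = x³ + 3x² - x - 2
x₀ = -3.05, x₁ = 0.12

Secant formula: x_{n+1} = x_n - f(x_n)(x_n - x_{n-1})/(f(x_n) - f(x_{n-1}))

Iteration 1:
  f(-3.050000) = 0.584875
  f(0.120000) = -2.075072
  x_2 = 0.120000 - (-2.075072)×(0.120000 - (-3.050000))/(-2.075072 - 0.584875)
       = -2.352973
Iteration 2:
  f(0.120000) = -2.075072
  f(-2.352973) = 3.935226
  x_3 = -2.352973 - 3.935226×(-2.352973 - 0.120000)/(3.935226 - (-2.075072))
       = -0.733801
Iteration 3:
  f(-2.352973) = 3.935226
  f(-0.733801) = -0.045933
  x_4 = -0.733801 - (-0.045933)×(-0.733801 - (-2.352973))/(-0.045933 - 3.935226)
       = -0.752482
Iteration 4:
  f(-0.733801) = -0.045933
  f(-0.752482) = 0.025093
  x_5 = -0.752482 - 0.025093×(-0.752482 - (-0.733801))/(0.025093 - (-0.045933))
       = -0.745882
Iteration 5:
  f(-0.752482) = 0.025093
  f(-0.745882) = -0.000061
  x_6 = -0.745882 - (-0.000061)×(-0.745882 - (-0.752482))/(-0.000061 - 0.025093)
       = -0.745898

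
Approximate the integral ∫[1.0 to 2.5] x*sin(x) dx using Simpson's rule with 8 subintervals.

f(x) = x*sin(x)
a = 1.0, b = 2.5, n = 8
h = (b - a)/n = 0.187500

Simpson's rule: (h/3)[f(x₀) + 4f(x₁) + 2f(x₂) + ... + f(xₙ)]

x_0 = 1.0000, f(x_0) = 0.841471, coefficient = 1
x_1 = 1.1875, f(x_1) = 1.101331, coefficient = 4
x_2 = 1.3750, f(x_2) = 1.348728, coefficient = 2
x_3 = 1.5625, f(x_3) = 1.562446, coefficient = 4
x_4 = 1.7500, f(x_4) = 1.721975, coefficient = 2
x_5 = 1.9375, f(x_5) = 1.808684, coefficient = 4
x_6 = 2.1250, f(x_6) = 1.806930, coefficient = 2
x_7 = 2.3125, f(x_7) = 1.705050, coefficient = 4
x_8 = 2.5000, f(x_8) = 1.496180, coefficient = 1

I ≈ (0.187500/3) × 36.802961 = 2.300185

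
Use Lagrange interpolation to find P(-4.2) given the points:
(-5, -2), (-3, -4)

Lagrange interpolation formula:
P(x) = Σ yᵢ × Lᵢ(x)
where Lᵢ(x) = Π_{j≠i} (x - xⱼ)/(xᵢ - xⱼ)

L_0(-4.2) = (-4.2 - (-3))/(-5 - (-3)) = 0.600000
L_1(-4.2) = (-4.2 - (-5))/(-3 - (-5)) = 0.400000

P(-4.2) = (-2)×L_0(-4.2) + (-4)×L_1(-4.2)
P(-4.2) = -2.800000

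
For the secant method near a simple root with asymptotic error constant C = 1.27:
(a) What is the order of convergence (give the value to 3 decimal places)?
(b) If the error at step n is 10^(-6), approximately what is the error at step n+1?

(a) Secant method has superlinear convergence with order φ = (1+√5)/2 ≈ 1.618.
    This means |e_{n+1}| ≈ C|e_n|^1.618.

(b) With |e_n| = 10^(-6) and C = 1.27:
    |e_{n+1}| ≈ 1.27 × (10^(-6))^1.618 = 1.27 × 10^(-9.71)

(a) ≈ 1.618 (golden ratio); (b) |e_{n+1}| ≈ 2.487e-10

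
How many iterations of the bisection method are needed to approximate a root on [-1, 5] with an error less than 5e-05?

We need (b-a)/2^n ≤ 5e-05
(5 - (-1))/2^n ≤ 5e-05
6/2^n ≤ 5e-05
2^n ≥ 120000
n ≥ log₂(120000) = 16.87
n ≥ 17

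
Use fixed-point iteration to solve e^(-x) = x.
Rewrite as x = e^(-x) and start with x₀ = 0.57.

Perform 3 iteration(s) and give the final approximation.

Equation: e^(-x) = x
Fixed-point form: x = e^(-x)
x₀ = 0.57

x_1 = g(0.570000) = 0.565525
x_2 = g(0.565525) = 0.568062
x_3 = g(0.568062) = 0.566623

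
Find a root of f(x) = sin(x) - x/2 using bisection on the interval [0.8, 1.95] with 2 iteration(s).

f(x) = sin(x) - x/2
Initial interval: [0.8, 1.95]

Iteration 1:
  c_1 = (0.800000 + 1.950000)/2 = 1.375000
  f(c_1) = f(1.375000) = 0.293393
  f(a) × f(c) ≥ 0, new interval: [1.375000, 1.950000]
Iteration 2:
  c_2 = (1.375000 + 1.950000)/2 = 1.662500
  f(c_2) = f(1.662500) = 0.164548
  f(a) × f(c) ≥ 0, new interval: [1.662500, 1.950000]

After 2 iteration(s), the approximation is c_2 = 1.662500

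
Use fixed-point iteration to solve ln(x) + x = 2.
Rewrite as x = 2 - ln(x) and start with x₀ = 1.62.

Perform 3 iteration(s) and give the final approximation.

Equation: ln(x) + x = 2
Fixed-point form: x = 2 - ln(x)
x₀ = 1.62

x_1 = g(1.620000) = 1.517574
x_2 = g(1.517574) = 1.582887
x_3 = g(1.582887) = 1.540750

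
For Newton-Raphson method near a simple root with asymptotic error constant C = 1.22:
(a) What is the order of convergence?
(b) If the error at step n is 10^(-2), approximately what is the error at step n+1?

(a) Newton-Raphson has quadratic (order 2) convergence near simple roots.
    This means |e_{n+1}| ≈ C|e_n|².

(b) With |e_n| = 10^(-2) and C = 1.22:
    |e_{n+1}| ≈ 1.22 × (10^(-2))² = 1.22 × 10^(-4)

(a) 2 (quadratic); (b) |e_{n+1}| ≈ 1.220e-04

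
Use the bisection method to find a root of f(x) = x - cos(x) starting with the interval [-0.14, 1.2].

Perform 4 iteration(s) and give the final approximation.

f(x) = x - cos(x)
Initial interval: [-0.14, 1.2]

Iteration 1:
  c_1 = (-0.140000 + 1.200000)/2 = 0.530000
  f(c_1) = f(0.530000) = -0.332807
  f(a) × f(c) ≥ 0, new interval: [0.530000, 1.200000]
Iteration 2:
  c_2 = (0.530000 + 1.200000)/2 = 0.865000
  f(c_2) = f(0.865000) = 0.216360
  f(a) × f(c) < 0, new interval: [0.530000, 0.865000]
Iteration 3:
  c_3 = (0.530000 + 0.865000)/2 = 0.697500
  f(c_3) = f(0.697500) = -0.068950
  f(a) × f(c) ≥ 0, new interval: [0.697500, 0.865000]
Iteration 4:
  c_4 = (0.697500 + 0.865000)/2 = 0.781250
  f(c_4) = f(0.781250) = 0.071216
  f(a) × f(c) < 0, new interval: [0.697500, 0.781250]

After 4 iteration(s), the approximation is c_4 = 0.781250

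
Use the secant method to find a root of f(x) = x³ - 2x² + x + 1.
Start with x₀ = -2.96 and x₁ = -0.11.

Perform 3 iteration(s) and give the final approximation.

f(x) = x³ - 2x² + x + 1
x₀ = -2.96, x₁ = -0.11

Secant formula: x_{n+1} = x_n - f(x_n)(x_n - x_{n-1})/(f(x_n) - f(x_{n-1}))

Iteration 1:
  f(-2.960000) = -45.417536
  f(-0.110000) = 0.864469
  x_2 = -0.110000 - 0.864469×(-0.110000 - (-2.960000))/(0.864469 - (-45.417536))
       = -0.163233
Iteration 2:
  f(-0.110000) = 0.864469
  f(-0.163233) = 0.779127
  x_3 = -0.163233 - 0.779127×(-0.163233 - (-0.110000))/(0.779127 - 0.864469)
       = -0.649226
Iteration 3:
  f(-0.163233) = 0.779127
  f(-0.649226) = -0.765859
  x_4 = -0.649226 - (-0.765859)×(-0.649226 - (-0.163233))/(-0.765859 - 0.779127)
       = -0.408316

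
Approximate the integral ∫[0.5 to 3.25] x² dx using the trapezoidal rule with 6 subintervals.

f(x) = x²
a = 0.5, b = 3.25, n = 6
h = (b - a)/n = 0.458333

Trapezoidal rule: (h/2)[f(x₀) + 2f(x₁) + 2f(x₂) + ... + f(xₙ)]

x_0 = 0.5000, f(x_0) = 0.250000, coefficient = 1
x_1 = 0.9583, f(x_1) = 0.918403, coefficient = 2
x_2 = 1.4167, f(x_2) = 2.006944, coefficient = 2
x_3 = 1.8750, f(x_3) = 3.515625, coefficient = 2
x_4 = 2.3333, f(x_4) = 5.444444, coefficient = 2
x_5 = 2.7917, f(x_5) = 7.793403, coefficient = 2
x_6 = 3.2500, f(x_6) = 10.562500, coefficient = 1

I ≈ (0.458333/2) × 50.170139 = 11.497323
Exact value: 11.401042
Error: 0.096282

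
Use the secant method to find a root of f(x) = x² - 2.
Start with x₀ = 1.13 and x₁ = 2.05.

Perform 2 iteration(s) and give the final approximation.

f(x) = x² - 2
x₀ = 1.13, x₁ = 2.05

Secant formula: x_{n+1} = x_n - f(x_n)(x_n - x_{n-1})/(f(x_n) - f(x_{n-1}))

Iteration 1:
  f(1.130000) = -0.723100
  f(2.050000) = 2.202500
  x_2 = 2.050000 - 2.202500×(2.050000 - 1.130000)/(2.202500 - (-0.723100))
       = 1.357390
Iteration 2:
  f(2.050000) = 2.202500
  f(1.357390) = -0.157493
  x_3 = 1.357390 - (-0.157493)×(1.357390 - 2.050000)/(-0.157493 - 2.202500)
       = 1.403611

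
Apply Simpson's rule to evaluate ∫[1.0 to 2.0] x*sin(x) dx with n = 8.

f(x) = x*sin(x)
a = 1.0, b = 2.0, n = 8
h = (b - a)/n = 0.125000

Simpson's rule: (h/3)[f(x₀) + 4f(x₁) + 2f(x₂) + ... + f(xₙ)]

x_0 = 1.0000, f(x_0) = 0.841471, coefficient = 1
x_1 = 1.1250, f(x_1) = 1.015051, coefficient = 4
x_2 = 1.2500, f(x_2) = 1.186231, coefficient = 2
x_3 = 1.3750, f(x_3) = 1.348728, coefficient = 4
x_4 = 1.5000, f(x_4) = 1.496242, coefficient = 2
x_5 = 1.6250, f(x_5) = 1.622613, coefficient = 4
x_6 = 1.7500, f(x_6) = 1.721975, coefficient = 2
x_7 = 1.8750, f(x_7) = 1.788911, coefficient = 4
x_8 = 2.0000, f(x_8) = 1.818595, coefficient = 1

I ≈ (0.125000/3) × 34.570176 = 1.440424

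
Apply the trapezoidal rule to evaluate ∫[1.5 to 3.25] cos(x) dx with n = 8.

f(x) = cos(x)
a = 1.5, b = 3.25, n = 8
h = (b - a)/n = 0.218750

Trapezoidal rule: (h/2)[f(x₀) + 2f(x₁) + 2f(x₂) + ... + f(xₙ)]

x_0 = 1.5000, f(x_0) = 0.070737, coefficient = 1
x_1 = 1.7188, f(x_1) = -0.147414, coefficient = 2
x_2 = 1.9375, f(x_2) = -0.358540, coefficient = 2
x_3 = 2.1562, f(x_3) = -0.552578, coefficient = 2
x_4 = 2.3750, f(x_4) = -0.720278, coefficient = 2
x_5 = 2.5938, f(x_5) = -0.853650, coefficient = 2
x_6 = 2.8125, f(x_6) = -0.946336, coefficient = 2
x_7 = 3.0312, f(x_7) = -0.993918, coefficient = 2
x_8 = 3.2500, f(x_8) = -0.994130, coefficient = 1

I ≈ (0.218750/2) × -10.068823 = -1.101278
Exact value: -1.105690
Error: 0.004413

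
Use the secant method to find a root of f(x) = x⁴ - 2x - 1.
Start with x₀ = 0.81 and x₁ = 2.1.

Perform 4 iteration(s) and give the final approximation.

f(x) = x⁴ - 2x - 1
x₀ = 0.81, x₁ = 2.1

Secant formula: x_{n+1} = x_n - f(x_n)(x_n - x_{n-1})/(f(x_n) - f(x_{n-1}))

Iteration 1:
  f(0.810000) = -2.189533
  f(2.100000) = 14.248100
  x_2 = 2.100000 - 14.248100×(2.100000 - 0.810000)/(14.248100 - (-2.189533))
       = 0.981831
Iteration 2:
  f(2.100000) = 14.248100
  f(0.981831) = -2.034381
  x_3 = 0.981831 - (-2.034381)×(0.981831 - 2.100000)/(-2.034381 - 14.248100)
       = 1.121538
Iteration 3:
  f(0.981831) = -2.034381
  f(1.121538) = -1.660894
  x_4 = 1.121538 - (-1.660894)×(1.121538 - 0.981831)/(-1.660894 - (-2.034381))
       = 1.742816
Iteration 4:
  f(1.121538) = -1.660894
  f(1.742816) = 4.740214
  x_5 = 1.742816 - 4.740214×(1.742816 - 1.121538)/(4.740214 - (-1.660894))
       = 1.282741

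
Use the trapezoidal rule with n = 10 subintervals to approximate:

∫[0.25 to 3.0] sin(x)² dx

f(x) = sin(x)²
a = 0.25, b = 3.0, n = 10
h = (b - a)/n = 0.275000

Trapezoidal rule: (h/2)[f(x₀) + 2f(x₁) + 2f(x₂) + ... + f(xₙ)]

x_0 = 0.2500, f(x_0) = 0.061209, coefficient = 1
x_1 = 0.5250, f(x_1) = 0.251214, coefficient = 2
x_2 = 0.8000, f(x_2) = 0.514600, coefficient = 2
x_3 = 1.0750, f(x_3) = 0.773679, coefficient = 2
x_4 = 1.3500, f(x_4) = 0.952036, coefficient = 2
x_5 = 1.6250, f(x_5) = 0.997065, coefficient = 2
x_6 = 1.9000, f(x_6) = 0.895484, coefficient = 2
x_7 = 2.1750, f(x_7) = 0.677255, coefficient = 2
x_8 = 2.4500, f(x_8) = 0.406744, coefficient = 2
x_9 = 2.7250, f(x_9) = 0.163739, coefficient = 2
x_10 = 3.0000, f(x_10) = 0.019915, coefficient = 1

I ≈ (0.275000/2) × 11.344754 = 1.559904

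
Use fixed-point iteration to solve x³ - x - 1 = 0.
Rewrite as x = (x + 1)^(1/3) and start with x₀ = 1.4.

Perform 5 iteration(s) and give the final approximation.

Equation: x³ - x - 1 = 0
Fixed-point form: x = (x + 1)^(1/3)
x₀ = 1.4

x_1 = g(1.400000) = 1.338866
x_2 = g(1.338866) = 1.327400
x_3 = g(1.327400) = 1.325227
x_4 = g(1.325227) = 1.324815
x_5 = g(1.324815) = 1.324736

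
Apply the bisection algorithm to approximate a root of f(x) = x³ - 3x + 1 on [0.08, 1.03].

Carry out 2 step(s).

f(x) = x³ - 3x + 1
Initial interval: [0.08, 1.03]

Iteration 1:
  c_1 = (0.080000 + 1.030000)/2 = 0.555000
  f(c_1) = f(0.555000) = -0.494046
  f(a) × f(c) < 0, new interval: [0.080000, 0.555000]
Iteration 2:
  c_2 = (0.080000 + 0.555000)/2 = 0.317500
  f(c_2) = f(0.317500) = 0.079506
  f(a) × f(c) ≥ 0, new interval: [0.317500, 0.555000]

After 2 iteration(s), the approximation is c_2 = 0.317500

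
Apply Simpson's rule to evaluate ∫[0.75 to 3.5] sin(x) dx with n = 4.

f(x) = sin(x)
a = 0.75, b = 3.5, n = 4
h = (b - a)/n = 0.687500

Simpson's rule: (h/3)[f(x₀) + 4f(x₁) + 2f(x₂) + ... + f(xₙ)]

x_0 = 0.7500, f(x_0) = 0.681639, coefficient = 1
x_1 = 1.4375, f(x_1) = 0.991129, coefficient = 4
x_2 = 2.1250, f(x_2) = 0.850320, coefficient = 2
x_3 = 2.8125, f(x_3) = 0.323185, coefficient = 4
x_4 = 3.5000, f(x_4) = -0.350783, coefficient = 1

I ≈ (0.687500/3) × 7.288750 = 1.670339
Exact value: 1.668146
Error: 0.002193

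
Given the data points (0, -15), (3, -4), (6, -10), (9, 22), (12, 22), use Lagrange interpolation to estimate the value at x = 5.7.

Lagrange interpolation formula:
P(x) = Σ yᵢ × Lᵢ(x)
where Lᵢ(x) = Π_{j≠i} (x - xⱼ)/(xᵢ - xⱼ)

L_0(5.7) = (5.7 - 3)/(0 - 3) × (5.7 - 6)/(0 - 6) × (5.7 - 9)/(0 - 9) × (5.7 - 12)/(0 - 12) = -0.008662
L_1(5.7) = (5.7 - 0)/(3 - 0) × (5.7 - 6)/(3 - 6) × (5.7 - 9)/(3 - 9) × (5.7 - 12)/(3 - 12) = 0.073150
L_2(5.7) = (5.7 - 0)/(6 - 0) × (5.7 - 3)/(6 - 3) × (5.7 - 9)/(6 - 9) × (5.7 - 12)/(6 - 12) = 0.987525
L_3(5.7) = (5.7 - 0)/(9 - 0) × (5.7 - 3)/(9 - 3) × (5.7 - 6)/(9 - 6) × (5.7 - 12)/(9 - 12) = -0.059850
L_4(5.7) = (5.7 - 0)/(12 - 0) × (5.7 - 3)/(12 - 3) × (5.7 - 6)/(12 - 6) × (5.7 - 9)/(12 - 9) = 0.007837

P(5.7) = (-15)×L_0(5.7) + (-4)×L_1(5.7) + (-10)×L_2(5.7) + 22×L_3(5.7) + 22×L_4(5.7)
P(5.7) = -11.182187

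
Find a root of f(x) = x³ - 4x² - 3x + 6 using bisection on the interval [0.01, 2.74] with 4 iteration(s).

f(x) = x³ - 4x² - 3x + 6
Initial interval: [0.01, 2.74]

Iteration 1:
  c_1 = (0.010000 + 2.740000)/2 = 1.375000
  f(c_1) = f(1.375000) = -3.087891
  f(a) × f(c) < 0, new interval: [0.010000, 1.375000]
Iteration 2:
  c_2 = (0.010000 + 1.375000)/2 = 0.692500
  f(c_2) = f(0.692500) = 2.336368
  f(a) × f(c) ≥ 0, new interval: [0.692500, 1.375000]
Iteration 3:
  c_3 = (0.692500 + 1.375000)/2 = 1.033750
  f(c_3) = f(1.033750) = -0.271101
  f(a) × f(c) < 0, new interval: [0.692500, 1.033750]
Iteration 4:
  c_4 = (0.692500 + 1.033750)/2 = 0.863125
  f(c_4) = f(0.863125) = 1.073701
  f(a) × f(c) ≥ 0, new interval: [0.863125, 1.033750]

After 4 iteration(s), the approximation is c_4 = 0.863125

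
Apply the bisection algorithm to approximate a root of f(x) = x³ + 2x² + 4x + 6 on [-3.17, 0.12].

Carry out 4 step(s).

f(x) = x³ + 2x² + 4x + 6
Initial interval: [-3.17, 0.12]

Iteration 1:
  c_1 = (-3.170000 + 0.120000)/2 = -1.525000
  f(c_1) = f(-1.525000) = 1.004672
  f(a) × f(c) < 0, new interval: [-3.170000, -1.525000]
Iteration 2:
  c_2 = (-3.170000 + (-1.525000))/2 = -2.347500
  f(c_2) = f(-2.347500) = -5.304988
  f(a) × f(c) ≥ 0, new interval: [-2.347500, -1.525000]
Iteration 3:
  c_3 = (-2.347500 + (-1.525000))/2 = -1.936250
  f(c_3) = f(-1.936250) = -1.505997
  f(a) × f(c) ≥ 0, new interval: [-1.936250, -1.525000]
Iteration 4:
  c_4 = (-1.936250 + (-1.525000))/2 = -1.730625
  f(c_4) = f(-1.730625) = -0.115705
  f(a) × f(c) ≥ 0, new interval: [-1.730625, -1.525000]

After 4 iteration(s), the approximation is c_4 = -1.730625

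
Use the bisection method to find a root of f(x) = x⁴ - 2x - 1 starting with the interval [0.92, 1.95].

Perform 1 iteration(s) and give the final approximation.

f(x) = x⁴ - 2x - 1
Initial interval: [0.92, 1.95]

Iteration 1:
  c_1 = (0.920000 + 1.950000)/2 = 1.435000
  f(c_1) = f(1.435000) = 0.370408
  f(a) × f(c) < 0, new interval: [0.920000, 1.435000]

After 1 iteration(s), the approximation is c_1 = 1.435000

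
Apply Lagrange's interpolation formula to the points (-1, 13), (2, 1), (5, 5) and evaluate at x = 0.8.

Lagrange interpolation formula:
P(x) = Σ yᵢ × Lᵢ(x)
where Lᵢ(x) = Π_{j≠i} (x - xⱼ)/(xᵢ - xⱼ)

L_0(0.8) = (0.8 - 2)/(-1 - 2) × (0.8 - 5)/(-1 - 5) = 0.280000
L_1(0.8) = (0.8 - (-1))/(2 - (-1)) × (0.8 - 5)/(2 - 5) = 0.840000
L_2(0.8) = (0.8 - (-1))/(5 - (-1)) × (0.8 - 2)/(5 - 2) = -0.120000

P(0.8) = 13×L_0(0.8) + 1×L_1(0.8) + 5×L_2(0.8)
P(0.8) = 3.880000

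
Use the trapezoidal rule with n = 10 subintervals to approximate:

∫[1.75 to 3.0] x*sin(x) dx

f(x) = x*sin(x)
a = 1.75, b = 3.0, n = 10
h = (b - a)/n = 0.125000

Trapezoidal rule: (h/2)[f(x₀) + 2f(x₁) + 2f(x₂) + ... + f(xₙ)]

x_0 = 1.7500, f(x_0) = 1.721975, coefficient = 1
x_1 = 1.8750, f(x_1) = 1.788911, coefficient = 2
x_2 = 2.0000, f(x_2) = 1.818595, coefficient = 2
x_3 = 2.1250, f(x_3) = 1.806930, coefficient = 2
x_4 = 2.2500, f(x_4) = 1.750665, coefficient = 2
x_5 = 2.3750, f(x_5) = 1.647502, coefficient = 2
x_6 = 2.5000, f(x_6) = 1.496180, coefficient = 2
x_7 = 2.6250, f(x_7) = 1.296541, coefficient = 2
x_8 = 2.7500, f(x_8) = 1.049568, coefficient = 2
x_9 = 2.8750, f(x_9) = 0.757407, coefficient = 2
x_10 = 3.0000, f(x_10) = 0.423360, coefficient = 1

I ≈ (0.125000/2) × 28.969931 = 1.810621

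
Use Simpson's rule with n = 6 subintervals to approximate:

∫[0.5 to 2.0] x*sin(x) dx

f(x) = x*sin(x)
a = 0.5, b = 2.0, n = 6
h = (b - a)/n = 0.250000

Simpson's rule: (h/3)[f(x₀) + 4f(x₁) + 2f(x₂) + ... + f(xₙ)]

x_0 = 0.5000, f(x_0) = 0.239713, coefficient = 1
x_1 = 0.7500, f(x_1) = 0.511229, coefficient = 4
x_2 = 1.0000, f(x_2) = 0.841471, coefficient = 2
x_3 = 1.2500, f(x_3) = 1.186231, coefficient = 4
x_4 = 1.5000, f(x_4) = 1.496242, coefficient = 2
x_5 = 1.7500, f(x_5) = 1.721975, coefficient = 4
x_6 = 2.0000, f(x_6) = 1.818595, coefficient = 1

I ≈ (0.250000/3) × 20.411476 = 1.700956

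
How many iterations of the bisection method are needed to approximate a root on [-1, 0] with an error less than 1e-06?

We need (b-a)/2^n ≤ 1e-06
(0 - (-1))/2^n ≤ 1e-06
1/2^n ≤ 1e-06
2^n ≥ 1000000
n ≥ log₂(1000000) = 19.93
n ≥ 20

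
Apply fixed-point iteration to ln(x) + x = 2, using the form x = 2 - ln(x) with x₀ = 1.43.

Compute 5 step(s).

Equation: ln(x) + x = 2
Fixed-point form: x = 2 - ln(x)
x₀ = 1.43

x_1 = g(1.430000) = 1.642326
x_2 = g(1.642326) = 1.503887
x_3 = g(1.503887) = 1.591947
x_4 = g(1.591947) = 1.535042
x_5 = g(1.535042) = 1.571442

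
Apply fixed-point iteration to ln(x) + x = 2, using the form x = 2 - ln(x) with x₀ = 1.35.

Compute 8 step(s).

Equation: ln(x) + x = 2
Fixed-point form: x = 2 - ln(x)
x₀ = 1.35

x_1 = g(1.350000) = 1.699895
x_2 = g(1.699895) = 1.469433
x_3 = g(1.469433) = 1.615123
x_4 = g(1.615123) = 1.520589
x_5 = g(1.520589) = 1.580902
x_6 = g(1.580902) = 1.542004
x_7 = g(1.542004) = 1.566917
x_8 = g(1.566917) = 1.550890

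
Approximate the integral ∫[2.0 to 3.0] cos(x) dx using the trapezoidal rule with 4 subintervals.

f(x) = cos(x)
a = 2.0, b = 3.0, n = 4
h = (b - a)/n = 0.250000

Trapezoidal rule: (h/2)[f(x₀) + 2f(x₁) + 2f(x₂) + ... + f(xₙ)]

x_0 = 2.0000, f(x_0) = -0.416147, coefficient = 1
x_1 = 2.2500, f(x_1) = -0.628174, coefficient = 2
x_2 = 2.5000, f(x_2) = -0.801144, coefficient = 2
x_3 = 2.7500, f(x_3) = -0.924302, coefficient = 2
x_4 = 3.0000, f(x_4) = -0.989992, coefficient = 1

I ≈ (0.250000/2) × -6.113379 = -0.764172
Exact value: -0.768177
Error: 0.004005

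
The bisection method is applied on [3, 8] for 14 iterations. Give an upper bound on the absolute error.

Bisection error bound: |error| ≤ (b-a)/2^n
|error| ≤ (8 - 3)/2^14 = 5/2^14
|error| ≤ 0.0003051758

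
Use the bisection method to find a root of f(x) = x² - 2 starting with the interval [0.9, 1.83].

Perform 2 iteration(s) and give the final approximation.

f(x) = x² - 2
Initial interval: [0.9, 1.83]

Iteration 1:
  c_1 = (0.900000 + 1.830000)/2 = 1.365000
  f(c_1) = f(1.365000) = -0.136775
  f(a) × f(c) ≥ 0, new interval: [1.365000, 1.830000]
Iteration 2:
  c_2 = (1.365000 + 1.830000)/2 = 1.597500
  f(c_2) = f(1.597500) = 0.552006
  f(a) × f(c) < 0, new interval: [1.365000, 1.597500]

After 2 iteration(s), the approximation is c_2 = 1.597500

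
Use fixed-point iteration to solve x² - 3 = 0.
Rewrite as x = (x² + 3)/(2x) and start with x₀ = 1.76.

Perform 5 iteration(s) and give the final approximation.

Equation: x² - 3 = 0
Fixed-point form: x = (x² + 3)/(2x)
x₀ = 1.76

x_1 = g(1.760000) = 1.732273
x_2 = g(1.732273) = 1.732051
x_3 = g(1.732051) = 1.732051
x_4 = g(1.732051) = 1.732051
x_5 = g(1.732051) = 1.732051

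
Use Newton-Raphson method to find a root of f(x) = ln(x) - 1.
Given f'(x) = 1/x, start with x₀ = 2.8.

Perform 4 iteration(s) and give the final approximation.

f(x) = ln(x) - 1
f'(x) = 1/x
x₀ = 2.8

Newton-Raphson formula: x_{n+1} = x_n - f(x_n)/f'(x_n)

Iteration 1:
  f(2.800000) = 0.029619
  f'(2.800000) = 0.357143
  x_1 = 2.800000 - 0.029619/0.357143 = 2.717066
Iteration 2:
  f(2.717066) = -0.000448
  f'(2.717066) = 0.368044
  x_2 = 2.717066 - (-0.000448)/0.368044 = 2.718282
Iteration 3:
  f(2.718282) = 0.000000
  f'(2.718282) = 0.367879
  x_3 = 2.718282 - 0.000000/0.367879 = 2.718282
Iteration 4:
  f(2.718282) = 0.000000
  f'(2.718282) = 0.367879
  x_4 = 2.718282 - 0.000000/0.367879 = 2.718282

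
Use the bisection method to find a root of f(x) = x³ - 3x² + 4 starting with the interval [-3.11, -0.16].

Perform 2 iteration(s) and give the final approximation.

f(x) = x³ - 3x² + 4
Initial interval: [-3.11, -0.16]

Iteration 1:
  c_1 = (-3.110000 + (-0.160000))/2 = -1.635000
  f(c_1) = f(-1.635000) = -8.390398
  f(a) × f(c) ≥ 0, new interval: [-1.635000, -0.160000]
Iteration 2:
  c_2 = (-1.635000 + (-0.160000))/2 = -0.897500
  f(c_2) = f(-0.897500) = 0.860539
  f(a) × f(c) < 0, new interval: [-1.635000, -0.897500]

After 2 iteration(s), the approximation is c_2 = -0.897500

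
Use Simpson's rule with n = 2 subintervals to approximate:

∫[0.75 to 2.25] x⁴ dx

f(x) = x⁴
a = 0.75, b = 2.25, n = 2
h = (b - a)/n = 0.750000

Simpson's rule: (h/3)[f(x₀) + 4f(x₁) + 2f(x₂) + ... + f(xₙ)]

x_0 = 0.7500, f(x_0) = 0.316406, coefficient = 1
x_1 = 1.5000, f(x_1) = 5.062500, coefficient = 4
x_2 = 2.2500, f(x_2) = 25.628906, coefficient = 1

I ≈ (0.750000/3) × 46.195312 = 11.548828
Exact value: 11.485547
Error: 0.063281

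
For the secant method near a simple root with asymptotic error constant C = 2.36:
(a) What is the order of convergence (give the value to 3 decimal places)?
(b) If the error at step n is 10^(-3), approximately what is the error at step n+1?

(a) Secant method has superlinear convergence with order φ = (1+√5)/2 ≈ 1.618.
    This means |e_{n+1}| ≈ C|e_n|^1.618.

(b) With |e_n| = 10^(-3) and C = 2.36:
    |e_{n+1}| ≈ 2.36 × (10^(-3))^1.618 = 2.36 × 10^(-4.85)

(a) ≈ 1.618 (golden ratio); (b) |e_{n+1}| ≈ 3.302e-05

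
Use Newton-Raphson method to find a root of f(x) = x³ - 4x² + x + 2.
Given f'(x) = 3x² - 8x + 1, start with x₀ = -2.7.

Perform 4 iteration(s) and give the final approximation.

f(x) = x³ - 4x² + x + 2
f'(x) = 3x² - 8x + 1
x₀ = -2.7

Newton-Raphson formula: x_{n+1} = x_n - f(x_n)/f'(x_n)

Iteration 1:
  f(-2.700000) = -49.543000
  f'(-2.700000) = 44.470000
  x_1 = -2.700000 - (-49.543000)/44.470000 = -1.585923
Iteration 2:
  f(-1.585923) = -13.635369
  f'(-1.585923) = 21.232841
  x_2 = -1.585923 - (-13.635369)/21.232841 = -0.943740
Iteration 3:
  f(-0.943740) = -3.346860
  f'(-0.943740) = 11.221857
  x_3 = -0.943740 - (-3.346860)/11.221857 = -0.645495
Iteration 4:
  f(-0.645495) = -0.581108
  f'(-0.645495) = 7.413956
  x_4 = -0.645495 - (-0.581108)/7.413956 = -0.567115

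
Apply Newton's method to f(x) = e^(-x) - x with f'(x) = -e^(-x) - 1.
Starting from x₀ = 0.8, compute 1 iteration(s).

f(x) = e^(-x) - x
f'(x) = -e^(-x) - 1
x₀ = 0.8

Newton-Raphson formula: x_{n+1} = x_n - f(x_n)/f'(x_n)

Iteration 1:
  f(0.800000) = -0.350671
  f'(0.800000) = -1.449329
  x_1 = 0.800000 - (-0.350671)/(-1.449329) = 0.558046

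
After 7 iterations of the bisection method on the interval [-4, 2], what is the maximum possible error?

Bisection error bound: |error| ≤ (b-a)/2^n
|error| ≤ (2 - (-4))/2^7 = 6/2^7
|error| ≤ 0.0468750000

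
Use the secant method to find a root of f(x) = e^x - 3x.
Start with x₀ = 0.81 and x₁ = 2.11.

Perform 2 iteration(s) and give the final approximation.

f(x) = e^x - 3x
x₀ = 0.81, x₁ = 2.11

Secant formula: x_{n+1} = x_n - f(x_n)(x_n - x_{n-1})/(f(x_n) - f(x_{n-1}))

Iteration 1:
  f(0.810000) = -0.182092
  f(2.110000) = 1.918241
  x_2 = 2.110000 - 1.918241×(2.110000 - 0.810000)/(1.918241 - (-0.182092))
       = 0.922706
Iteration 2:
  f(2.110000) = 1.918241
  f(0.922706) = -0.252028
  x_3 = 0.922706 - (-0.252028)×(0.922706 - 2.110000)/(-0.252028 - 1.918241)
       = 1.060583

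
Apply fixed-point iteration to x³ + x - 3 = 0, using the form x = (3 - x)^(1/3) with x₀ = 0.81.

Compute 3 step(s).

Equation: x³ + x - 3 = 0
Fixed-point form: x = (3 - x)^(1/3)
x₀ = 0.81

x_1 = g(0.810000) = 1.298618
x_2 = g(1.298618) = 1.193807
x_3 = g(1.193807) = 1.217834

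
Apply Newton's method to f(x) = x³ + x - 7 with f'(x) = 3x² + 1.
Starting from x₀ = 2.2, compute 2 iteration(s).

f(x) = x³ + x - 7
f'(x) = 3x² + 1
x₀ = 2.2

Newton-Raphson formula: x_{n+1} = x_n - f(x_n)/f'(x_n)

Iteration 1:
  f(2.200000) = 5.848000
  f'(2.200000) = 15.520000
  x_1 = 2.200000 - 5.848000/15.520000 = 1.823196
Iteration 2:
  f(1.823196) = 0.883578
  f'(1.823196) = 10.972130
  x_2 = 1.823196 - 0.883578/10.972130 = 1.742667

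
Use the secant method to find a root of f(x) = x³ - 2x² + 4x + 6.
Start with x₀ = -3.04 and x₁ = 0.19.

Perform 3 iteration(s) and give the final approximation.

f(x) = x³ - 2x² + 4x + 6
x₀ = -3.04, x₁ = 0.19

Secant formula: x_{n+1} = x_n - f(x_n)(x_n - x_{n-1})/(f(x_n) - f(x_{n-1}))

Iteration 1:
  f(-3.040000) = -52.737664
  f(0.190000) = 6.694659
  x_2 = 0.190000 - 6.694659×(0.190000 - (-3.040000))/(6.694659 - (-52.737664))
       = -0.173838
Iteration 2:
  f(0.190000) = 6.694659
  f(-0.173838) = 5.238954
  x_3 = -0.173838 - 5.238954×(-0.173838 - 0.190000)/(5.238954 - 6.694659)
       = -1.483260
Iteration 3:
  f(-0.173838) = 5.238954
  f(-1.483260) = -7.596427
  x_4 = -1.483260 - (-7.596427)×(-1.483260 - (-0.173838))/(-7.596427 - 5.238954)
       = -0.708299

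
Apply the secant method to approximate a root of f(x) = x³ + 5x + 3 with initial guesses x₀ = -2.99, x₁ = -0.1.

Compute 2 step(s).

f(x) = x³ + 5x + 3
x₀ = -2.99, x₁ = -0.1

Secant formula: x_{n+1} = x_n - f(x_n)(x_n - x_{n-1})/(f(x_n) - f(x_{n-1}))

Iteration 1:
  f(-2.990000) = -38.680899
  f(-0.100000) = 2.499000
  x_2 = -0.100000 - 2.499000×(-0.100000 - (-2.990000))/(2.499000 - (-38.680899))
       = -0.275379
Iteration 2:
  f(-0.100000) = 2.499000
  f(-0.275379) = 1.602219
  x_3 = -0.275379 - 1.602219×(-0.275379 - (-0.100000))/(1.602219 - 2.499000)
       = -0.588719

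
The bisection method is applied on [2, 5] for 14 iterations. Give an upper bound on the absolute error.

Bisection error bound: |error| ≤ (b-a)/2^n
|error| ≤ (5 - 2)/2^14 = 3/2^14
|error| ≤ 0.0001831055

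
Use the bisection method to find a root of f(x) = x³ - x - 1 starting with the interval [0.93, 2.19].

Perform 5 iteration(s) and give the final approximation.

f(x) = x³ - x - 1
Initial interval: [0.93, 2.19]

Iteration 1:
  c_1 = (0.930000 + 2.190000)/2 = 1.560000
  f(c_1) = f(1.560000) = 1.236416
  f(a) × f(c) < 0, new interval: [0.930000, 1.560000]
Iteration 2:
  c_2 = (0.930000 + 1.560000)/2 = 1.245000
  f(c_2) = f(1.245000) = -0.315219
  f(a) × f(c) ≥ 0, new interval: [1.245000, 1.560000]
Iteration 3:
  c_3 = (1.245000 + 1.560000)/2 = 1.402500
  f(c_3) = f(1.402500) = 0.356226
  f(a) × f(c) < 0, new interval: [1.245000, 1.402500]
Iteration 4:
  c_4 = (1.245000 + 1.402500)/2 = 1.323750
  f(c_4) = f(1.323750) = -0.004124
  f(a) × f(c) ≥ 0, new interval: [1.323750, 1.402500]
Iteration 5:
  c_5 = (1.323750 + 1.402500)/2 = 1.363125
  f(c_5) = f(1.363125) = 0.169711
  f(a) × f(c) < 0, new interval: [1.323750, 1.363125]

After 5 iteration(s), the approximation is c_5 = 1.363125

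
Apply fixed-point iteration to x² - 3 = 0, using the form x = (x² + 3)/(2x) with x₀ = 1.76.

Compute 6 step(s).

Equation: x² - 3 = 0
Fixed-point form: x = (x² + 3)/(2x)
x₀ = 1.76

x_1 = g(1.760000) = 1.732273
x_2 = g(1.732273) = 1.732051
x_3 = g(1.732051) = 1.732051
x_4 = g(1.732051) = 1.732051
x_5 = g(1.732051) = 1.732051
x_6 = g(1.732051) = 1.732051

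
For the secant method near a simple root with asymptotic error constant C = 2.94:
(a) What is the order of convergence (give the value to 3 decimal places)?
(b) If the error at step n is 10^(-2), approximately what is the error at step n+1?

(a) Secant method has superlinear convergence with order φ = (1+√5)/2 ≈ 1.618.
    This means |e_{n+1}| ≈ C|e_n|^1.618.

(b) With |e_n| = 10^(-2) and C = 2.94:
    |e_{n+1}| ≈ 2.94 × (10^(-2))^1.618 = 2.94 × 10^(-3.24)

(a) ≈ 1.618 (golden ratio); (b) |e_{n+1}| ≈ 1.707e-03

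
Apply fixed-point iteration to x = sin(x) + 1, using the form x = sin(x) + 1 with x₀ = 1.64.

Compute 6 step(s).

Equation: x = sin(x) + 1
Fixed-point form: x = sin(x) + 1
x₀ = 1.64

x_1 = g(1.640000) = 1.997606
x_2 = g(1.997606) = 1.910291
x_3 = g(1.910291) = 1.942923
x_4 = g(1.942923) = 1.931556
x_5 = g(1.931556) = 1.935629
x_6 = g(1.935629) = 1.934184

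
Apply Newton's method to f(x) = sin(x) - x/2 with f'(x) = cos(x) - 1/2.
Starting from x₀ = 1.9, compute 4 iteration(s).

f(x) = sin(x) - x/2
f'(x) = cos(x) - 1/2
x₀ = 1.9

Newton-Raphson formula: x_{n+1} = x_n - f(x_n)/f'(x_n)

Iteration 1:
  f(1.900000) = -0.003700
  f'(1.900000) = -0.823290
  x_1 = 1.900000 - (-0.003700)/(-0.823290) = 1.895506
Iteration 2:
  f(1.895506) = -0.000010
  f'(1.895506) = -0.819034
  x_2 = 1.895506 - (-0.000010)/(-0.819034) = 1.895494
Iteration 3:
  f(1.895494) = 0.000000
  f'(1.895494) = -0.819023
  x_3 = 1.895494 - 0.000000/(-0.819023) = 1.895494
Iteration 4:
  f(1.895494) = 0.000000
  f'(1.895494) = -0.819023
  x_4 = 1.895494 - 0.000000/(-0.819023) = 1.895494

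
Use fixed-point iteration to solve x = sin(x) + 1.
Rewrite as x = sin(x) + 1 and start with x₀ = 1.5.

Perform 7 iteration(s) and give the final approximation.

Equation: x = sin(x) + 1
Fixed-point form: x = sin(x) + 1
x₀ = 1.5

x_1 = g(1.500000) = 1.997495
x_2 = g(1.997495) = 1.910337
x_3 = g(1.910337) = 1.942908
x_4 = g(1.942908) = 1.931562
x_5 = g(1.931562) = 1.935627
x_6 = g(1.935627) = 1.934184
x_7 = g(1.934184) = 1.934698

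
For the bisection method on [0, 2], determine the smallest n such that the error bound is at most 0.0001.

We need (b-a)/2^n ≤ 0.0001
(2 - 0)/2^n ≤ 0.0001
2/2^n ≤ 0.0001
2^n ≥ 20000
n ≥ log₂(20000) = 14.29
n ≥ 15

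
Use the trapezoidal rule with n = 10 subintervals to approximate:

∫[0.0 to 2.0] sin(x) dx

f(x) = sin(x)
a = 0.0, b = 2.0, n = 10
h = (b - a)/n = 0.200000

Trapezoidal rule: (h/2)[f(x₀) + 2f(x₁) + 2f(x₂) + ... + f(xₙ)]

x_0 = 0.0000, f(x_0) = 0.000000, coefficient = 1
x_1 = 0.2000, f(x_1) = 0.198669, coefficient = 2
x_2 = 0.4000, f(x_2) = 0.389418, coefficient = 2
x_3 = 0.6000, f(x_3) = 0.564642, coefficient = 2
x_4 = 0.8000, f(x_4) = 0.717356, coefficient = 2
x_5 = 1.0000, f(x_5) = 0.841471, coefficient = 2
x_6 = 1.2000, f(x_6) = 0.932039, coefficient = 2
x_7 = 1.4000, f(x_7) = 0.985450, coefficient = 2
x_8 = 1.6000, f(x_8) = 0.999574, coefficient = 2
x_9 = 1.8000, f(x_9) = 0.973848, coefficient = 2
x_10 = 2.0000, f(x_10) = 0.909297, coefficient = 1

I ≈ (0.200000/2) × 14.114232 = 1.411423
Exact value: 1.416147
Error: 0.004724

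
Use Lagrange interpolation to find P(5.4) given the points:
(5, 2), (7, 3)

Lagrange interpolation formula:
P(x) = Σ yᵢ × Lᵢ(x)
where Lᵢ(x) = Π_{j≠i} (x - xⱼ)/(xᵢ - xⱼ)

L_0(5.4) = (5.4 - 7)/(5 - 7) = 0.800000
L_1(5.4) = (5.4 - 5)/(7 - 5) = 0.200000

P(5.4) = 2×L_0(5.4) + 3×L_1(5.4)
P(5.4) = 2.200000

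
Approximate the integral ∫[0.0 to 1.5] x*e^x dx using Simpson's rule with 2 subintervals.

f(x) = x*e^x
a = 0.0, b = 1.5, n = 2
h = (b - a)/n = 0.750000

Simpson's rule: (h/3)[f(x₀) + 4f(x₁) + 2f(x₂) + ... + f(xₙ)]

x_0 = 0.0000, f(x_0) = 0.000000, coefficient = 1
x_1 = 0.7500, f(x_1) = 1.587750, coefficient = 4
x_2 = 1.5000, f(x_2) = 6.722534, coefficient = 1

I ≈ (0.750000/3) × 13.073534 = 3.268383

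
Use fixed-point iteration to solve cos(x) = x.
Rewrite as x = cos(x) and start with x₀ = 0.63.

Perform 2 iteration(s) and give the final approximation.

Equation: cos(x) = x
Fixed-point form: x = cos(x)
x₀ = 0.63

x_1 = g(0.630000) = 0.808028
x_2 = g(0.808028) = 0.690926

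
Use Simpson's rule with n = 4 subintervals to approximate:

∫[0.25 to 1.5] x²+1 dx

f(x) = x²+1
a = 0.25, b = 1.5, n = 4
h = (b - a)/n = 0.312500

Simpson's rule: (h/3)[f(x₀) + 4f(x₁) + 2f(x₂) + ... + f(xₙ)]

x_0 = 0.2500, f(x_0) = 1.062500, coefficient = 1
x_1 = 0.5625, f(x_1) = 1.316406, coefficient = 4
x_2 = 0.8750, f(x_2) = 1.765625, coefficient = 2
x_3 = 1.1875, f(x_3) = 2.410156, coefficient = 4
x_4 = 1.5000, f(x_4) = 3.250000, coefficient = 1

I ≈ (0.312500/3) × 22.750000 = 2.369792
Exact value: 2.369792
Error: 0.000000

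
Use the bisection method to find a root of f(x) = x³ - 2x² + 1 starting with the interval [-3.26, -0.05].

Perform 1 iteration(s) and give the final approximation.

f(x) = x³ - 2x² + 1
Initial interval: [-3.26, -0.05]

Iteration 1:
  c_1 = (-3.260000 + (-0.050000))/2 = -1.655000
  f(c_1) = f(-1.655000) = -9.011136
  f(a) × f(c) ≥ 0, new interval: [-1.655000, -0.050000]

After 1 iteration(s), the approximation is c_1 = -1.655000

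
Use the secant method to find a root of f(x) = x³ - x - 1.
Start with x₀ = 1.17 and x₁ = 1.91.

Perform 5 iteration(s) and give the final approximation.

f(x) = x³ - x - 1
x₀ = 1.17, x₁ = 1.91

Secant formula: x_{n+1} = x_n - f(x_n)(x_n - x_{n-1})/(f(x_n) - f(x_{n-1}))

Iteration 1:
  f(1.170000) = -0.568387
  f(1.910000) = 4.057871
  x_2 = 1.910000 - 4.057871×(1.910000 - 1.170000)/(4.057871 - (-0.568387))
       = 1.260917
Iteration 2:
  f(1.910000) = 4.057871
  f(1.260917) = -0.256170
  x_3 = 1.260917 - (-0.256170)×(1.260917 - 1.910000)/(-0.256170 - 4.057871)
       = 1.299460
Iteration 3:
  f(1.260917) = -0.256170
  f(1.299460) = -0.105197
  x_4 = 1.299460 - (-0.105197)×(1.299460 - 1.260917)/(-0.105197 - (-0.256170))
       = 1.326316
Iteration 4:
  f(1.299460) = -0.105197
  f(1.326316) = 0.006827
  x_5 = 1.326316 - 0.006827×(1.326316 - 1.299460)/(0.006827 - (-0.105197))
       = 1.324680
Iteration 5:
  f(1.326316) = 0.006827
  f(1.324680) = -0.000163
  x_6 = 1.324680 - (-0.000163)×(1.324680 - 1.326316)/(-0.000163 - 0.006827)
       = 1.324718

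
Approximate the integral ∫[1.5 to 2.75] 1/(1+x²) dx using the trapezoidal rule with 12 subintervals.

f(x) = 1/(1+x²)
a = 1.5, b = 2.75, n = 12
h = (b - a)/n = 0.104167

Trapezoidal rule: (h/2)[f(x₀) + 2f(x₁) + 2f(x₂) + ... + f(xₙ)]

x_0 = 1.5000, f(x_0) = 0.307692, coefficient = 1
x_1 = 1.6042, f(x_1) = 0.279849, coefficient = 2
x_2 = 1.7083, f(x_2) = 0.255206, coefficient = 2
x_3 = 1.8125, f(x_3) = 0.233364, coefficient = 2
x_4 = 1.9167, f(x_4) = 0.213967, coefficient = 2
x_5 = 2.0208, f(x_5) = 0.196705, coefficient = 2
x_6 = 2.1250, f(x_6) = 0.181303, coefficient = 2
x_7 = 2.2292, f(x_7) = 0.167527, coefficient = 2
x_8 = 2.3333, f(x_8) = 0.155172, coefficient = 2
x_9 = 2.4375, f(x_9) = 0.144063, coefficient = 2
x_10 = 2.5417, f(x_10) = 0.134047, coefficient = 2
x_11 = 2.6458, f(x_11) = 0.124993, coefficient = 2
x_12 = 2.7500, f(x_12) = 0.116788, coefficient = 1

I ≈ (0.104167/2) × 4.596874 = 0.239421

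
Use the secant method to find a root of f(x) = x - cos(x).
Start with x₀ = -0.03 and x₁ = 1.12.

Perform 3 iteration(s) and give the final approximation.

f(x) = x - cos(x)
x₀ = -0.03, x₁ = 1.12

Secant formula: x_{n+1} = x_n - f(x_n)(x_n - x_{n-1})/(f(x_n) - f(x_{n-1}))

Iteration 1:
  f(-0.030000) = -1.029550
  f(1.120000) = 0.684318
  x_2 = 1.120000 - 0.684318×(1.120000 - (-0.030000))/(0.684318 - (-1.029550))
       = 0.660825
Iteration 2:
  f(1.120000) = 0.684318
  f(0.660825) = -0.128661
  x_3 = 0.660825 - (-0.128661)×(0.660825 - 1.120000)/(-0.128661 - 0.684318)
       = 0.733494
Iteration 3:
  f(0.660825) = -0.128661
  f(0.733494) = -0.009347
  x_4 = 0.733494 - (-0.009347)×(0.733494 - 0.660825)/(-0.009347 - (-0.128661))
       = 0.739186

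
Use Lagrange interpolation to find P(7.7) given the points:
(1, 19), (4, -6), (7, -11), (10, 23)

Lagrange interpolation formula:
P(x) = Σ yᵢ × Lᵢ(x)
where Lᵢ(x) = Π_{j≠i} (x - xⱼ)/(xᵢ - xⱼ)

L_0(7.7) = (7.7 - 4)/(1 - 4) × (7.7 - 7)/(1 - 7) × (7.7 - 10)/(1 - 10) = 0.036772
L_1(7.7) = (7.7 - 1)/(4 - 1) × (7.7 - 7)/(4 - 7) × (7.7 - 10)/(4 - 10) = -0.199759
L_2(7.7) = (7.7 - 1)/(7 - 1) × (7.7 - 4)/(7 - 4) × (7.7 - 10)/(7 - 10) = 1.055870
L_3(7.7) = (7.7 - 1)/(10 - 1) × (7.7 - 4)/(10 - 4) × (7.7 - 7)/(10 - 7) = 0.107117

P(7.7) = 19×L_0(7.7) + (-6)×L_1(7.7) + (-11)×L_2(7.7) + 23×L_3(7.7)
P(7.7) = -7.253660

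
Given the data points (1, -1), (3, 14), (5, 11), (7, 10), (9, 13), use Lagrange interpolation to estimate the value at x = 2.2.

Lagrange interpolation formula:
P(x) = Σ yᵢ × Lᵢ(x)
where Lᵢ(x) = Π_{j≠i} (x - xⱼ)/(xᵢ - xⱼ)

L_0(2.2) = (2.2 - 3)/(1 - 3) × (2.2 - 5)/(1 - 5) × (2.2 - 7)/(1 - 7) × (2.2 - 9)/(1 - 9) = 0.190400
L_1(2.2) = (2.2 - 1)/(3 - 1) × (2.2 - 5)/(3 - 5) × (2.2 - 7)/(3 - 7) × (2.2 - 9)/(3 - 9) = 1.142400
L_2(2.2) = (2.2 - 1)/(5 - 1) × (2.2 - 3)/(5 - 3) × (2.2 - 7)/(5 - 7) × (2.2 - 9)/(5 - 9) = -0.489600
L_3(2.2) = (2.2 - 1)/(7 - 1) × (2.2 - 3)/(7 - 3) × (2.2 - 5)/(7 - 5) × (2.2 - 9)/(7 - 9) = 0.190400
L_4(2.2) = (2.2 - 1)/(9 - 1) × (2.2 - 3)/(9 - 3) × (2.2 - 5)/(9 - 5) × (2.2 - 7)/(9 - 7) = -0.033600

P(2.2) = (-1)×L_0(2.2) + 14×L_1(2.2) + 11×L_2(2.2) + 10×L_3(2.2) + 13×L_4(2.2)
P(2.2) = 11.884800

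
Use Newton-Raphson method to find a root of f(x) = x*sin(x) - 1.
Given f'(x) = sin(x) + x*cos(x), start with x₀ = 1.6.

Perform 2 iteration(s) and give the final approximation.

f(x) = x*sin(x) - 1
f'(x) = sin(x) + x*cos(x)
x₀ = 1.6

Newton-Raphson formula: x_{n+1} = x_n - f(x_n)/f'(x_n)

Iteration 1:
  f(1.600000) = 0.599318
  f'(1.600000) = 0.952854
  x_1 = 1.600000 - 0.599318/0.952854 = 0.971029
Iteration 2:
  f(0.971029) = -0.198448
  f'(0.971029) = 1.373565
  x_2 = 0.971029 - (-0.198448)/1.373565 = 1.115505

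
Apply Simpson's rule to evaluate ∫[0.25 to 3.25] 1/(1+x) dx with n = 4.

f(x) = 1/(1+x)
a = 0.25, b = 3.25, n = 4
h = (b - a)/n = 0.750000

Simpson's rule: (h/3)[f(x₀) + 4f(x₁) + 2f(x₂) + ... + f(xₙ)]

x_0 = 0.2500, f(x_0) = 0.800000, coefficient = 1
x_1 = 1.0000, f(x_1) = 0.500000, coefficient = 4
x_2 = 1.7500, f(x_2) = 0.363636, coefficient = 2
x_3 = 2.5000, f(x_3) = 0.285714, coefficient = 4
x_4 = 3.2500, f(x_4) = 0.235294, coefficient = 1

I ≈ (0.750000/3) × 4.905424 = 1.226356
Exact value: 1.223775
Error: 0.002581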